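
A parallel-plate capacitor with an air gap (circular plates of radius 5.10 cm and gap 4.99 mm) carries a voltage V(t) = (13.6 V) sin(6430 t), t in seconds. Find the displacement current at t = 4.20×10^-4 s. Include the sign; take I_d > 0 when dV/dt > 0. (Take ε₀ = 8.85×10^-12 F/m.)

dE/dt = (V₀ω/d)·cos(ωt) with ωt = 2.7006 rad: (13.6)(6430)(-0.9043)/(4.99×10^-3) = -1.585×10^7 V/(m·s).
I_d = ε₀ A dE/dt = (8.85×10^-12)(8.171×10^-3)(-1.585×10^7) = -1.15×10^-6 A.

-1.15×10^-6 A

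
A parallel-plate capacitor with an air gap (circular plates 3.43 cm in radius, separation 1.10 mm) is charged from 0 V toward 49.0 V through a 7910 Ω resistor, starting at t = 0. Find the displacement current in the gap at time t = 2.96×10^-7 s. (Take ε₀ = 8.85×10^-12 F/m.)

1.76×10^-3 A

C = ε₀A/d = (8.85×10^-12)(3.696×10^-3)/(1.10×10^-3) = 2.974×10^-11 F, so τ = RC = 2.352×10^-7 s.
The conduction current is I(t) = (V₀/R) e^(−t/τ), and the displacement current between the plates equals it.
t/τ = 1.259; I_d = (49.0/7910) · e^(−1.259) = (6.195×10^-3)(0.2839) = 1.76×10^-3 A.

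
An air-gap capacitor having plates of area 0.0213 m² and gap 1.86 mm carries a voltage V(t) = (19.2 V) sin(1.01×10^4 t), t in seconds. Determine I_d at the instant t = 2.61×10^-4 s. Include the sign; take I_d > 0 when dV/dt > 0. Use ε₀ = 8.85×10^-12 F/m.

-1.72×10^-5 A

C = ε₀A/d = (8.85×10^-12)(0.0213)/(1.86×10^-3) = 1.013×10^-10 F. dV/dt = V₀ω·cos(ωt); at ωt = 2.6361 rad this factor is -0.8749.
I_d = C dV/dt = (1.013×10^-10)(19.2)(1.01×10^4)(-0.8749) = -1.72×10^-5 A.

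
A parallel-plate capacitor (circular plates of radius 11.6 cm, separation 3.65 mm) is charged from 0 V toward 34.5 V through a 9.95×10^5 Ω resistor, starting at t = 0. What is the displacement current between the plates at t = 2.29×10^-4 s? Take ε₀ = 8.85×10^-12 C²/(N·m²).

3.67×10^-6 A

C = ε₀A/d = (8.85×10^-12)(0.04227)/(3.65×10^-3) = 1.025×10^-10 F, so τ = RC = 1.020×10^-4 s.
The conduction current is I(t) = (V₀/R) e^(−t/τ), and the displacement current between the plates equals it.
t/τ = 2.245; I_d = (34.5/9.95×10^5) · e^(−2.245) = (3.467×10^-5)(0.1059) = 3.67×10^-6 A.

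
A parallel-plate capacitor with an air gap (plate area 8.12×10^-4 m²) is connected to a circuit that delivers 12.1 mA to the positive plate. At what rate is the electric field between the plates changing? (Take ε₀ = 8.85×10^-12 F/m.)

By continuity, I_d in the gap equals the 12.1 mA flowing in the wire.
Inverting I_d = ε₀ A dE/dt gives dE/dt = 0.0121 / (8.85×10^-12 · 8.12×10^-4) = 1.68×10^12 V/(m·s).

1.68×10^12 V/(m·s)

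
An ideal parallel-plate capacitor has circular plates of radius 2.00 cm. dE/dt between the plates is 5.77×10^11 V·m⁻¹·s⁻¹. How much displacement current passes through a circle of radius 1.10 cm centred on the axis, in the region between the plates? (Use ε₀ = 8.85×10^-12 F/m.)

Through the whole plate area (πR² = 1.257×10^-3 m²), I_d = ε₀ πR² dE/dt = 6.419×10^-3 A.
Through an area πr² the displacement current is I_d·(πr²/πR²) = I_d (r/R)² = 1.94×10^-3 A.

1.94×10^-3 A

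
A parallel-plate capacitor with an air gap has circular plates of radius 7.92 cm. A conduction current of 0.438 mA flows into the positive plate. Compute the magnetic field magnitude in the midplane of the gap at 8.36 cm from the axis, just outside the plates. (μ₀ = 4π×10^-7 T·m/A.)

By continuity the displacement current in the gap matches the conduction current: I_d = 4.38×10^-4 A.
For r ≥ R the full I_d is enclosed: B = μ₀ I_d/(2πr) = (4π×10^-7)(4.38×10^-4)/(2π·0.0836) = 1.05×10^-9 T.

1.05×10^-9 T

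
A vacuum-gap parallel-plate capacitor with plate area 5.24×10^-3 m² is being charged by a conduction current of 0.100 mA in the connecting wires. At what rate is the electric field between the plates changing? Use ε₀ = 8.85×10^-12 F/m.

By continuity, I_d in the gap equals the 0.100 mA flowing in the wire.
Since I_d = ε₀ A dE/dt, dE/dt = I_d/(ε₀A) = (1.00×10^-4)/((8.85×10^-12)(5.24×10^-3)) = 2.16×10^9 V/(m·s).

2.16×10^9 V/(m·s)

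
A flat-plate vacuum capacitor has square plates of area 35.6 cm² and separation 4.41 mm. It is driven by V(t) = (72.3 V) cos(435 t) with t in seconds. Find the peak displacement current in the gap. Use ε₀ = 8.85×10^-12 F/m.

2.25×10^-7 A

The displacement current equals the conduction current C dV/dt, which peaks at C V₀ ω.
With C = ε₀A/d = (8.85×10^-12)(3.56×10^-3)/(4.41×10^-3) = 7.144×10^-12 F and ω = 435 rad/s, I_d,max = (7.144×10^-12)(72.3)(435) = 2.25×10^-7 A.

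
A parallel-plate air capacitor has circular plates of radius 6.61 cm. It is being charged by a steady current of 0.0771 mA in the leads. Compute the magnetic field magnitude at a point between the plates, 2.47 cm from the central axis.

By continuity the displacement current in the gap matches the conduction current: I_d = 7.71×10^-5 A.
For r < R the Ampère–Maxwell law gives B(2πr) = μ₀ I_d (r²/R²), so B = μ₀ I_d r/(2πR²) = (4π×10^-7)(7.71×10^-5)(0.0247)/(2π·0.0661²) = 8.72×10^-11 T.

8.72×10^-11 T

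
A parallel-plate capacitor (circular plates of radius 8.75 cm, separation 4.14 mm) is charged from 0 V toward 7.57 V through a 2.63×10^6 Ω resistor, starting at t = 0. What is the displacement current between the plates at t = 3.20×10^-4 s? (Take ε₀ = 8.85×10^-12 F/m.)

C = ε₀A/d = (8.85×10^-12)(0.02405)/(4.14×10^-3) = 5.141×10^-11 F and τ = RC = 1.352×10^-4 s. I_d in the gap equals the RC charging current.
I_d(t) = (V₀/R) e^(−t/τ) = 2.878×10^-6 · e^(−2.367) = 2.70×10^-7 A.

2.70×10^-7 A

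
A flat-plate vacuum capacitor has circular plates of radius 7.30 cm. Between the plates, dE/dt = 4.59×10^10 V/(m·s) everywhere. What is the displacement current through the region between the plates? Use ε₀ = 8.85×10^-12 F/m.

I_d = ε₀ A (dE/dt) = (8.85×10^-12)(0.01674 m²)(4.59×10^10) = 6.80×10^-3 A.

6.80×10^-3 A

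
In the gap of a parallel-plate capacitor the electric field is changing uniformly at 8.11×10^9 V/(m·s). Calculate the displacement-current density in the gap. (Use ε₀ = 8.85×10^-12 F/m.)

0.0718 A/m²

The displacement-current density is ε₀ ∂E/∂t = (8.85×10^-12)(8.11×10^9) = 0.0718 A/m².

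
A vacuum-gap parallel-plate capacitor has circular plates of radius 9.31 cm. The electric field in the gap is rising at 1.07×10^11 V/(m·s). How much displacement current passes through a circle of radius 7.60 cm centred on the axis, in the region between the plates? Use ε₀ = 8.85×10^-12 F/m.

0.0172 A

Through the whole plate area (πR² = 0.02723 m²), I_d = ε₀ πR² dE/dt = 0.02579 A.
The field is uniform, so I_d,enc = I_d (r/R)² = (0.02579)(7.60/9.31)² = 0.0172 A.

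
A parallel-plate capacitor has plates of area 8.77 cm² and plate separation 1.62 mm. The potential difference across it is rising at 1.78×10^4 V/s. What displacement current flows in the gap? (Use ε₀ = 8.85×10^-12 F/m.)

8.53×10^-8 A

The field between the plates is E = V/d, so dE/dt = (1.78×10^4)/(1.62×10^-3 m) = 1.099×10^7 V/(m·s).
I_d = ε₀ A (dE/dt) = (8.85×10^-12)(8.77×10^-4)(1.099×10^7) = 8.53×10^-8 A.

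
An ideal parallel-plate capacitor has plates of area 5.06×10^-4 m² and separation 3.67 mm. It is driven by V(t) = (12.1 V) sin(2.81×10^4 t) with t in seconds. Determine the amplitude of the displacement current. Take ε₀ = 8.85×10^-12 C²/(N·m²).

4.15×10^-7 A

C = ε₀A/d = (8.85×10^-12)(5.06×10^-4)/(3.67×10^-3) = 1.220×10^-12 F; ω = 2.81×10^4 rad/s.
I_d = C dV/dt, so |I_d|_max = C V₀ ω = (1.220×10^-12)(12.1)(2.81×10^4) = 4.15×10^-7 A.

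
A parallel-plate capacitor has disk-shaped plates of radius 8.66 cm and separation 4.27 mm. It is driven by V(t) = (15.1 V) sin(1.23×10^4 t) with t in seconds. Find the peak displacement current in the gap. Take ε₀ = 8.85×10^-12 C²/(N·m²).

(dE/dt)_max = V₀ω/d = 4.350×10^7 V/(m·s); ω = 1.23×10^4 rad/s.
I_d,max = ε₀ A (dE/dt)_max = (8.85×10^-12)(0.02356)(4.350×10^7) = 9.07×10^-6 A.

9.07×10^-6 A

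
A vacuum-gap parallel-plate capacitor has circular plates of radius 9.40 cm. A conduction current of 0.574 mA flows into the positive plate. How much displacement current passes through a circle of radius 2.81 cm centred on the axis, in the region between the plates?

5.13×10^-5 A

Between the plates the displacement current equals the wire current: I_d = 0.574 mA = 5.74×10^-4 A.
Through an area πr² the displacement current is I_d·(πr²/πR²) = I_d (r/R)² = 5.13×10^-5 A.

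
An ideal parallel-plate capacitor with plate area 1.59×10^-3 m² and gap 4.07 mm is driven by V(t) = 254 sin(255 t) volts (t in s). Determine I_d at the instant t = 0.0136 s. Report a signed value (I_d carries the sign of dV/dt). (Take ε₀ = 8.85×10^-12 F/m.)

dV/dt = (254)(255)·cos(3.468) = -6.135×10^4 V/s.
I_d = C dV/dt with C = ε₀A/d = (8.85×10^-12)(1.59×10^-3)/(4.07×10^-3) = 3.457×10^-12 F, so I_d = (3.457×10^-12)(-6.135×10^4) = -2.12×10^-7 A.

-2.12×10^-7 A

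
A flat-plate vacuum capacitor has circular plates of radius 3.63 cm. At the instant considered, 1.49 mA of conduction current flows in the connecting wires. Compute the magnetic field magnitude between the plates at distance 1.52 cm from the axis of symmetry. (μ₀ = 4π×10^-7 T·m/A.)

By continuity the displacement current in the gap matches the conduction current: I_d = 1.49×10^-3 A.
∮B·dl = μ₀ I_d,enc with I_d,enc = I_d r²/R² = 2.613×10^-4 A; so B = μ₀ I_d,enc/(2πr) = 3.44×10^-9 T.

3.44×10^-9 T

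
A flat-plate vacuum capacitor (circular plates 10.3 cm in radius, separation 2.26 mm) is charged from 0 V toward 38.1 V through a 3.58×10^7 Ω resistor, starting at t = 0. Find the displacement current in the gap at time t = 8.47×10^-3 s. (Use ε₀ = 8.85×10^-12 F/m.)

1.74×10^-7 A

C = ε₀A/d = (8.85×10^-12)(0.03333)/(2.26×10^-3) = 1.305×10^-10 F, so τ = RC = 4.672×10^-3 s.
The conduction current is I(t) = (V₀/R) e^(−t/τ), and the displacement current between the plates equals it.
t/τ = 1.813; I_d = (38.1/3.58×10^7) · e^(−1.813) = (1.064×10^-6)(0.1632) = 1.74×10^-7 A.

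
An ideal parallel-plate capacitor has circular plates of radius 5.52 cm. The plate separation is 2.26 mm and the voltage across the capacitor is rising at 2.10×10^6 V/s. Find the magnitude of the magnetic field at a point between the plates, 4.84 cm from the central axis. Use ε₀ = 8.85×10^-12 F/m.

With E = V/d, dE/dt = 9.292×10^8 V/(m·s) and πR² = 9.573×10^-3 m², giving I_d = ε₀ πR² dE/dt = 7.872×10^-5 A.
An Ampèrian loop of radius r encloses a fraction (r/R)² of I_d. Then B·2πr = μ₀ I_d (r/R)², giving B = μ₀ I_d r/(2πR²) = 2.50×10^-10 T.

2.50×10^-10 T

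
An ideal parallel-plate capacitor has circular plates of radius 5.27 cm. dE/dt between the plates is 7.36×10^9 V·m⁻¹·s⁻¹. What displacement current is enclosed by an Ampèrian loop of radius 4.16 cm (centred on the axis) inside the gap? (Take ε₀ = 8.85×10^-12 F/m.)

Through the whole plate area (πR² = 8.725×10^-3 m²), I_d = ε₀ πR² dE/dt = 5.683×10^-4 A.
Since J_d is uniform, the enclosed fraction is (r/R)² = 0.6231, giving I_d,enc = 3.54×10^-4 A.

3.54×10^-4 A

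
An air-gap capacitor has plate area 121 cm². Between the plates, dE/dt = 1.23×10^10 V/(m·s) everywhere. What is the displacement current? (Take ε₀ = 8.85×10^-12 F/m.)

1.32×10^-3 A

With a uniform field, Φ_E = EA, so I_d = ε₀ A dE/dt = 1.32×10^-3 A.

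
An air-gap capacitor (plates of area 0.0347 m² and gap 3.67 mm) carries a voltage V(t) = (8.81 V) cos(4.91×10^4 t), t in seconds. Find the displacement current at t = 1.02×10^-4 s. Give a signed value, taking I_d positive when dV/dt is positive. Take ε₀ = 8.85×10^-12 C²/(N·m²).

C = ε₀A/d = (8.85×10^-12)(0.0347)/(3.67×10^-3) = 8.368×10^-11 F. dV/dt = V₀ω·−sin(ωt); at ωt = 5.0082 rad this factor is 0.9566.
I_d = C dV/dt = (8.368×10^-11)(8.81)(4.91×10^4)(0.9566) = 3.46×10^-5 A.

3.46×10^-5 A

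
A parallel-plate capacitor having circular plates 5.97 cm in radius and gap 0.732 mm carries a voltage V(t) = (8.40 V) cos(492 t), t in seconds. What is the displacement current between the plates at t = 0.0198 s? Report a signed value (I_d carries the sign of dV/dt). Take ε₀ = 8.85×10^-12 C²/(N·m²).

1.74×10^-7 A

C = ε₀A/d = (8.85×10^-12)(0.01120)/(7.32×10^-4) = 1.354×10^-10 F. dV/dt = V₀ω·−sin(ωt); at ωt = 9.7416 rad this factor is 0.3115.
I_d = C dV/dt = (1.354×10^-10)(8.40)(492)(0.3115) = 1.74×10^-7 A.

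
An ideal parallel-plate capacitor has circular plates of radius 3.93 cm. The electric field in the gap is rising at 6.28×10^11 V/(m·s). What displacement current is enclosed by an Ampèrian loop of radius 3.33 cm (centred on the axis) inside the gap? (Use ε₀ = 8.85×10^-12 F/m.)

Total displacement current: I_d = ε₀(πR²)(dE/dt) = (8.85×10^-12)(4.852×10^-3)(6.28×10^11) = 0.02697 A.
The field is uniform, so I_d,enc = I_d (r/R)² = (0.02697)(3.33/3.93)² = 0.0194 A.

0.0194 A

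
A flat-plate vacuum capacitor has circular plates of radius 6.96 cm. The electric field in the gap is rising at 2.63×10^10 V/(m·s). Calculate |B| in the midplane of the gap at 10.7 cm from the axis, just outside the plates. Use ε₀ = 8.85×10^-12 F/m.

6.62×10^-9 T

Through the whole plate area (πR² = 0.01522 m²), I_d = ε₀ πR² dE/dt = 3.543×10^-3 A.
Outside the plates the loop encloses all of I_d, so B·2πr = μ₀ I_d and B = 6.62×10^-9 T.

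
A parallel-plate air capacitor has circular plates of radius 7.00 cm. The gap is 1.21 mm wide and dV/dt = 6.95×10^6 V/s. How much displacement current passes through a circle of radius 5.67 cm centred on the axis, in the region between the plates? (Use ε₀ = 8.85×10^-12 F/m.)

5.13×10^-4 A

dE/dt = (dV/dt)/d = 5.744×10^9 V/(m·s); I_d = ε₀(πR²)(dE/dt) = (8.85×10^-12)(0.01539)(5.744×10^9) = 7.823×10^-4 A.
The field is uniform, so I_d,enc = I_d (r/R)² = (7.823×10^-4)(5.67/7.00)² = 5.13×10^-4 A.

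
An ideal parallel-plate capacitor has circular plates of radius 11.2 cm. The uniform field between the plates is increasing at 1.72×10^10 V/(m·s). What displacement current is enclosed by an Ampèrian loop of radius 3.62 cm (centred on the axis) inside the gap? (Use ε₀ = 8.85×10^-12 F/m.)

I_d = ε₀ dΦ_E/dt = ε₀ πR² (dE/dt) = (8.85×10^-12)(0.03941)(1.72×10^10) = 5.999×10^-3 A through the full plate area.
Through an area πr² the displacement current is I_d·(πr²/πR²) = I_d (r/R)² = 6.27×10^-4 A.

6.27×10^-4 A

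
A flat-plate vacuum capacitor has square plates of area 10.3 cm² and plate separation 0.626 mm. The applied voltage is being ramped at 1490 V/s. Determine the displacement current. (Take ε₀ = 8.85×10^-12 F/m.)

C = ε₀A/d = (8.85×10^-12)(1.03×10^-3)/(6.26×10^-4) = 1.456×10^-11 F.
I_d = C dV/dt = (1.456×10^-11)(1490) = 2.17×10^-8 A.

2.17×10^-8 A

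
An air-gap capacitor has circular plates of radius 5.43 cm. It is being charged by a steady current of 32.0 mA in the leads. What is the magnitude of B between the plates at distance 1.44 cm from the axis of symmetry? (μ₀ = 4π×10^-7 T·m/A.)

3.13×10^-8 T

No conduction current crosses the gap, so I_d there equals the 0.0320 A in the leads.
For r < R the Ampère–Maxwell law gives B(2πr) = μ₀ I_d (r²/R²), so B = μ₀ I_d r/(2πR²) = (4π×10^-7)(0.0320)(0.0144)/(2π·0.0543²) = 3.13×10^-8 T.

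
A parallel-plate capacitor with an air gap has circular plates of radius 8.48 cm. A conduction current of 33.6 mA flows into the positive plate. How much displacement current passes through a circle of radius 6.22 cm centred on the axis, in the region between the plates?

0.0181 A

By continuity the displacement current in the gap matches the conduction current: I_d = 0.0336 A.
Since J_d is uniform, the enclosed fraction is (r/R)² = 0.5380, giving I_d,enc = 0.0181 A.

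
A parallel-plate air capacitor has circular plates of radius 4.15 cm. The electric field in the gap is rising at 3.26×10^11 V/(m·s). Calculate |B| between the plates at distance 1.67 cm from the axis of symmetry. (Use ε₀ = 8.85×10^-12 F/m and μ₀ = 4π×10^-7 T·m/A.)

Total displacement current: I_d = ε₀(πR²)(dE/dt) = (8.85×10^-12)(5.411×10^-3)(3.26×10^11) = 0.01561 A.
For r < R the Ampère–Maxwell law gives B(2πr) = μ₀ I_d (r²/R²), so B = μ₀ I_d r/(2πR²) = (4π×10^-7)(0.01561)(0.0167)/(2π·0.0415²) = 3.03×10^-8 T.

3.03×10^-8 T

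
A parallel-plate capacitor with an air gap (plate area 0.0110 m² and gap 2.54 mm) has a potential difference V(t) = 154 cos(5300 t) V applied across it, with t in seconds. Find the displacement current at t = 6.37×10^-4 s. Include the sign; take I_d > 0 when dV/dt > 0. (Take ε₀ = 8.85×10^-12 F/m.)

7.27×10^-6 A

C = ε₀A/d = (8.85×10^-12)(0.0110)/(2.54×10^-3) = 3.833×10^-11 F. dV/dt = V₀ω·−sin(ωt); at ωt = 3.3761 rad this factor is 0.2324.
I_d = C dV/dt = (3.833×10^-11)(154)(5300)(0.2324) = 7.27×10^-6 A.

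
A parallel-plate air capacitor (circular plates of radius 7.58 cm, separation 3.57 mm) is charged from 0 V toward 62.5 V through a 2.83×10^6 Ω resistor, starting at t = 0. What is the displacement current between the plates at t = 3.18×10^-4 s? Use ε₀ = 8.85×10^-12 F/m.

C = ε₀A/d = (8.85×10^-12)(0.01805)/(3.57×10^-3) = 4.475×10^-11 F and τ = RC = 1.266×10^-4 s. I_d in the gap equals the RC charging current.
I_d(t) = (V₀/R) e^(−t/τ) = 2.208×10^-5 · e^(−2.512) = 1.79×10^-6 A.

1.79×10^-6 A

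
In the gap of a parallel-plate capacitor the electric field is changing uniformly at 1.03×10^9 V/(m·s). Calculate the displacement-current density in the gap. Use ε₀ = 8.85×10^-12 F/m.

9.12×10^-3 A/m²

J_d = ε₀ ∂E/∂t, so J_d = 9.12×10^-3 A/m².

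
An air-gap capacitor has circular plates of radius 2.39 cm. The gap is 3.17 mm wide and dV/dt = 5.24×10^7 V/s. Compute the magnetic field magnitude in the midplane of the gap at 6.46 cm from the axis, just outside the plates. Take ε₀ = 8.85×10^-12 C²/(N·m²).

I_d = C dV/dt with C = ε₀πR²/d = 5.011×10^-12 F, so I_d = (5.011×10^-12)(5.24×10^7) = 2.626×10^-4 A.
Outside the plates the loop encloses all of I_d, so B·2πr = μ₀ I_d and B = 8.13×10^-10 T.

8.13×10^-10 T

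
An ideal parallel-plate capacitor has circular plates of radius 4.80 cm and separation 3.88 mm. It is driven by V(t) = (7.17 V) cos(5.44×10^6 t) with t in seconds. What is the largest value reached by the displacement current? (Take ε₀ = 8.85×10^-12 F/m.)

C = ε₀A/d = (8.85×10^-12)(7.238×10^-3)/(3.88×10^-3) = 1.651×10^-11 F; ω = 5.44×10^6 rad/s.
I_d = C dV/dt, so |I_d|_max = C V₀ ω = (1.651×10^-11)(7.17)(5.44×10^6) = 6.44×10^-4 A.

6.44×10^-4 A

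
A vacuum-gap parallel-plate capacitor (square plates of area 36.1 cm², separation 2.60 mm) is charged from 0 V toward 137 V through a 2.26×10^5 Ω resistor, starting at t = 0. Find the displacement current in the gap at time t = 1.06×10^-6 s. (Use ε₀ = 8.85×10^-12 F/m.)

C = ε₀A/d = (8.85×10^-12)(3.61×10^-3)/(2.60×10^-3) = 1.229×10^-11 F and τ = RC = 2.778×10^-6 s. I_d in the gap equals the RC charging current.
I_d(t) = (V₀/R) e^(−t/τ) = 6.062×10^-4 · e^(−0.3816) = 4.14×10^-4 A.

4.14×10^-4 A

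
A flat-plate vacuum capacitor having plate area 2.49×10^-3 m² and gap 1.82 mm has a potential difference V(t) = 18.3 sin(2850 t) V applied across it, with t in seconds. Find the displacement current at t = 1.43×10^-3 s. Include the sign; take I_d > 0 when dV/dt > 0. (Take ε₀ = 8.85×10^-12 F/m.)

-3.76×10^-7 A

dV/dt = (18.3)(2850)·cos(4.0755) = -3.102×10^4 V/s.
I_d = C dV/dt with C = ε₀A/d = (8.85×10^-12)(2.49×10^-3)/(1.82×10^-3) = 1.211×10^-11 F, so I_d = (1.211×10^-11)(-3.102×10^4) = -3.76×10^-7 A.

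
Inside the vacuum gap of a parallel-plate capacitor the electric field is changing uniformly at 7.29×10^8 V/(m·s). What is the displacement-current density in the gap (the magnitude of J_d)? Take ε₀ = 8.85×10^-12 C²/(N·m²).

J_d = ε₀ dE/dt = (8.85×10^-12)(7.29×10^8) = 6.45×10^-3 A/m².

6.45×10^-3 A/m²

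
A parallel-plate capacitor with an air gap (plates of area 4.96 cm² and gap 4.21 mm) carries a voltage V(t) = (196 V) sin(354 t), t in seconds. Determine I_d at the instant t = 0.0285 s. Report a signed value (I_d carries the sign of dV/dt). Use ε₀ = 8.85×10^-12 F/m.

-5.70×10^-8 A

dV/dt = (196)(354)·cos(10.089) = -5.463×10^4 V/s.
I_d = C dV/dt with C = ε₀A/d = (8.85×10^-12)(4.96×10^-4)/(4.21×10^-3) = 1.043×10^-12 F, so I_d = (1.043×10^-12)(-5.463×10^4) = -5.70×10^-8 A.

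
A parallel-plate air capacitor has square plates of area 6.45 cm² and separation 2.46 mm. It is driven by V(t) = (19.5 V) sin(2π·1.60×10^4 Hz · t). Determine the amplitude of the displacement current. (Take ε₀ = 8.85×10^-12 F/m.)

4.55×10^-6 A

(dE/dt)_max = V₀ω/d = 7.966×10^8 V/(m·s); ω = 2πf = 1.005×10^5 rad/s.
I_d,max = ε₀ A (dE/dt)_max = (8.85×10^-12)(6.45×10^-4)(7.966×10^8) = 4.55×10^-6 A.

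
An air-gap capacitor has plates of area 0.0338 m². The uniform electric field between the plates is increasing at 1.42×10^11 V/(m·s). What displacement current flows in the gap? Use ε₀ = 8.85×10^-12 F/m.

0.0425 A

With a uniform field, Φ_E = EA, so I_d = ε₀ A dE/dt = 0.0425 A.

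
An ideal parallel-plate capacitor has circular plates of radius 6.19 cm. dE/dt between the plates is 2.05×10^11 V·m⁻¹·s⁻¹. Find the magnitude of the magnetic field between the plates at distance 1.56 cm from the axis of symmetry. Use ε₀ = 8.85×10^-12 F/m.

1.78×10^-8 T

Total displacement current: I_d = ε₀(πR²)(dE/dt) = (8.85×10^-12)(0.01204)(2.05×10^11) = 0.02184 A.
For r < R the Ampère–Maxwell law gives B(2πr) = μ₀ I_d (r²/R²), so B = μ₀ I_d r/(2πR²) = (4π×10^-7)(0.02184)(0.0156)/(2π·0.0619²) = 1.78×10^-8 T.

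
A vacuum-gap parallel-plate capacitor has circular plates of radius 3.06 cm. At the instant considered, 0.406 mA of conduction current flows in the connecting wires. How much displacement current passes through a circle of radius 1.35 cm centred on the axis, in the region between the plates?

By continuity the displacement current in the gap matches the conduction current: I_d = 4.06×10^-4 A.
The field is uniform, so I_d,enc = I_d (r/R)² = (4.06×10^-4)(1.35/3.06)² = 7.90×10^-5 A.

7.90×10^-5 A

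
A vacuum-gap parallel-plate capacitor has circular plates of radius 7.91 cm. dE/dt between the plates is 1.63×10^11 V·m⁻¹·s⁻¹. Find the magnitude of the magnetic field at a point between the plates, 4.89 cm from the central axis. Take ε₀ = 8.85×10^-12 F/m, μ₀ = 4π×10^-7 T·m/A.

Total displacement current: I_d = ε₀(πR²)(dE/dt) = (8.85×10^-12)(0.01966)(1.63×10^11) = 0.02836 A.
An Ampèrian loop of radius r encloses a fraction (r/R)² of I_d. Then B·2πr = μ₀ I_d (r/R)², giving B = μ₀ I_d r/(2πR²) = 4.43×10^-8 T.

4.43×10^-8 T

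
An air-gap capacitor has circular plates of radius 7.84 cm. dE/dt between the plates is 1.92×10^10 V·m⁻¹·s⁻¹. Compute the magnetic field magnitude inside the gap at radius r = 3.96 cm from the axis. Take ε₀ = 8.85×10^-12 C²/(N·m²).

Total displacement current: I_d = ε₀(πR²)(dE/dt) = (8.85×10^-12)(0.01931)(1.92×10^10) = 3.281×10^-3 A.
∮B·dl = μ₀ I_d,enc with I_d,enc = I_d r²/R² = 8.371×10^-4 A; so B = μ₀ I_d,enc/(2πr) = 4.23×10^-9 T.

4.23×10^-9 T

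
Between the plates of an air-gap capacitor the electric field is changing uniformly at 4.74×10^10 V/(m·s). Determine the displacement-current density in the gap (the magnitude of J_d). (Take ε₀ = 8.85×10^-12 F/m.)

0.419 A/m²

J_d = ε₀ dE/dt = (8.85×10^-12)(4.74×10^10) = 0.419 A/m².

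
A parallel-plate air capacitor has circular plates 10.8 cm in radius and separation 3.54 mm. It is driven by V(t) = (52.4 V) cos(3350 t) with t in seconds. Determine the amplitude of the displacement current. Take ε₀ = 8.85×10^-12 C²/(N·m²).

The displacement current equals the conduction current C dV/dt, which peaks at C V₀ ω.
With C = ε₀A/d = (8.85×10^-12)(0.03664)/(3.54×10^-3) = 9.160×10^-11 F and ω = 3350 rad/s, I_d,max = (9.160×10^-11)(52.4)(3350) = 1.61×10^-5 A.

1.61×10^-5 A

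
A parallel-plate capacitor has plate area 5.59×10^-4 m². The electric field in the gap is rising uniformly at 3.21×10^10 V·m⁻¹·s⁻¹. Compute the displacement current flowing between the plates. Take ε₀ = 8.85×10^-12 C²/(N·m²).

The displacement current is ε₀ times dΦ_E/dt = ε₀ A dE/dt = (8.85×10^-12)(5.59×10^-4)(3.21×10^10) = 1.59×10^-4 A.

1.59×10^-4 A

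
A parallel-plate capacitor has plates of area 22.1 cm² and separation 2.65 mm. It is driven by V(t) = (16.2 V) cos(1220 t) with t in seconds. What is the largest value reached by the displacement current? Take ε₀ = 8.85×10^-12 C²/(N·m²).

C = ε₀A/d = (8.85×10^-12)(2.21×10^-3)/(2.65×10^-3) = 7.381×10^-12 F; ω = 1220 rad/s.
I_d = C dV/dt, so |I_d|_max = C V₀ ω = (7.381×10^-12)(16.2)(1220) = 1.46×10^-7 A.

1.46×10^-7 A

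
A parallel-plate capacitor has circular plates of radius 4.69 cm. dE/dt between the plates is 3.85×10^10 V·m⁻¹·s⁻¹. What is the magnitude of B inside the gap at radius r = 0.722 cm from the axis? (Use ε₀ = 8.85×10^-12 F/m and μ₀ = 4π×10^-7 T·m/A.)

I_d = ε₀ dΦ_E/dt = ε₀ πR² (dE/dt) = (8.85×10^-12)(6.910×10^-3)(3.85×10^10) = 2.354×10^-3 A through the full plate area.
An Ampèrian loop of radius r encloses a fraction (r/R)² of I_d. Then B·2πr = μ₀ I_d (r/R)², giving B = μ₀ I_d r/(2πR²) = 1.55×10^-9 T.

1.55×10^-9 T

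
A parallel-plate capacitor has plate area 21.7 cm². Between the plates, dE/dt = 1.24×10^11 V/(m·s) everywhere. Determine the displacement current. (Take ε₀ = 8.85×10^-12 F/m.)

I_d = ε₀ A (dE/dt) = (8.85×10^-12)(2.17×10^-3 m²)(1.24×10^11) = 2.38×10^-3 A.

2.38×10^-3 A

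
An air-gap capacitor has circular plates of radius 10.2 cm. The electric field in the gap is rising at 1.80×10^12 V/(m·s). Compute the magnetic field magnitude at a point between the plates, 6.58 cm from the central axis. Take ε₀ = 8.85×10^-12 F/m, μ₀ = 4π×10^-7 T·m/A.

6.59×10^-7 T

Total displacement current: I_d = ε₀(πR²)(dE/dt) = (8.85×10^-12)(0.03269)(1.80×10^12) = 0.5208 A.
For r < R the Ampère–Maxwell law gives B(2πr) = μ₀ I_d (r²/R²), so B = μ₀ I_d r/(2πR²) = (4π×10^-7)(0.5208)(0.0658)/(2π·0.102²) = 6.59×10^-7 T.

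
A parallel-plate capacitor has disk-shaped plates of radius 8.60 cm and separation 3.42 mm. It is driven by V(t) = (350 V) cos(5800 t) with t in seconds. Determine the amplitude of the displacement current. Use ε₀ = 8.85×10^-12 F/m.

C = ε₀A/d = (8.85×10^-12)(0.02324)/(3.42×10^-3) = 6.014×10^-11 F; ω = 5800 rad/s.
I_d = C dV/dt, so |I_d|_max = C V₀ ω = (6.014×10^-11)(350)(5800) = 1.22×10^-4 A.

1.22×10^-4 A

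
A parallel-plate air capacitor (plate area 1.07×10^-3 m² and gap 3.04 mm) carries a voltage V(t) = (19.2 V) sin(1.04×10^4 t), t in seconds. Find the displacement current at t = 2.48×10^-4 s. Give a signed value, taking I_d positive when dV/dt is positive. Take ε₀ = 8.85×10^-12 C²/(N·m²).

-5.26×10^-7 A

C = ε₀A/d = (8.85×10^-12)(1.07×10^-3)/(3.04×10^-3) = 3.115×10^-12 F. dV/dt = V₀ω·cos(ωt); at ωt = 2.5792 rad this factor is -0.8460.
I_d = C dV/dt = (3.115×10^-12)(19.2)(1.04×10^4)(-0.8460) = -5.26×10^-7 A.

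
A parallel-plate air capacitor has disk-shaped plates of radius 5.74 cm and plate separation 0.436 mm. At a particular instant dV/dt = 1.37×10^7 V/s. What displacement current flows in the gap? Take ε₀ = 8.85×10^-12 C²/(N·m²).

2.88×10^-3 A

C = ε₀A/d = (8.85×10^-12)(0.01035)/(4.36×10^-4) = 2.101×10^-10 F.
I_d = C dV/dt = (2.101×10^-10)(1.37×10^7) = 2.88×10^-3 A.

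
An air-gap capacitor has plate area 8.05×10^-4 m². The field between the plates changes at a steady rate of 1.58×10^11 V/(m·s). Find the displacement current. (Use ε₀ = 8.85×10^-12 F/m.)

1.13×10^-3 A

I_d = ε₀ A (dE/dt) = (8.85×10^-12)(8.05×10^-4 m²)(1.58×10^11) = 1.13×10^-3 A.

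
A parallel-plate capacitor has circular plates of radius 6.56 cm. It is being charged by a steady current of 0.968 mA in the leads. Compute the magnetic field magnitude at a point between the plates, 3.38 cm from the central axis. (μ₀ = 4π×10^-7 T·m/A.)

1.52×10^-9 T

By continuity the displacement current in the gap matches the conduction current: I_d = 9.68×10^-4 A.
∮B·dl = μ₀ I_d,enc with I_d,enc = I_d r²/R² = 2.570×10^-4 A; so B = μ₀ I_d,enc/(2πr) = 1.52×10^-9 T.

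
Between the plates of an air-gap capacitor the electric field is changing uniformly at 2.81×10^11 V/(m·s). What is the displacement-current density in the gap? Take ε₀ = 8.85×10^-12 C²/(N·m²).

The displacement-current density is ε₀ ∂E/∂t = (8.85×10^-12)(2.81×10^11) = 2.49 A/m².

2.49 A/m²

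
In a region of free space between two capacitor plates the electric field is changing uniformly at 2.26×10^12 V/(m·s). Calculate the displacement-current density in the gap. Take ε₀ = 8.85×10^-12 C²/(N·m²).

20.0 A/m²

The displacement-current density is ε₀ ∂E/∂t = (8.85×10^-12)(2.26×10^12) = 20.0 A/m².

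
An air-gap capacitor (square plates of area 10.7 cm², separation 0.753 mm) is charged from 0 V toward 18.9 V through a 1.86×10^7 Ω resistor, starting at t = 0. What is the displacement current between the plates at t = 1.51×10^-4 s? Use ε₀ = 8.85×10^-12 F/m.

5.33×10^-7 A

C = ε₀A/d = (8.85×10^-12)(1.07×10^-3)/(7.53×10^-4) = 1.258×10^-11 F, so τ = RC = 2.340×10^-4 s.
The conduction current is I(t) = (V₀/R) e^(−t/τ), and the displacement current between the plates equals it.
t/τ = 0.6453; I_d = (18.9/1.86×10^7) · e^(−0.6453) = (1.016×10^-6)(0.5245) = 5.33×10^-7 A.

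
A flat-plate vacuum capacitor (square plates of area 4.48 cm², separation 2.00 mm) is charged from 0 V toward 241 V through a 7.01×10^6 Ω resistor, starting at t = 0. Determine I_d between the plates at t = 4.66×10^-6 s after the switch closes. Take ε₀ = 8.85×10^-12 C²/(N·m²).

C = ε₀A/d = (8.85×10^-12)(4.48×10^-4)/(2.00×10^-3) = 1.982×10^-12 F, so τ = RC = 1.389×10^-5 s.
The conduction current is I(t) = (V₀/R) e^(−t/τ), and the displacement current between the plates equals it.
t/τ = 0.3355; I_d = (241/7.01×10^6) · e^(−0.3355) = (3.438×10^-5)(0.7150) = 2.46×10^-5 A.

2.46×10^-5 A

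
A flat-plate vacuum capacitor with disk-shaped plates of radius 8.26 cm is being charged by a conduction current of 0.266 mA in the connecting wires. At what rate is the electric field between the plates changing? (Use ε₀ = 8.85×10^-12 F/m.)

1.40×10^9 V/(m·s)

The displacement current between the plates equals the conduction current, I_d = 0.266 mA.
Inverting I_d = ε₀ A dE/dt gives dE/dt = 2.66×10^-4 / (8.85×10^-12 · 0.02143) = 1.40×10^9 V/(m·s).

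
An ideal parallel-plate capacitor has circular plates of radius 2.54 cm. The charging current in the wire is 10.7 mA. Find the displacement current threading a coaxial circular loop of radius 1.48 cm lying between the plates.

No conduction current crosses the gap, so I_d there equals the 0.0107 A in the leads.
The field is uniform, so I_d,enc = I_d (r/R)² = (0.0107)(1.48/2.54)² = 3.63×10^-3 A.

3.63×10^-3 A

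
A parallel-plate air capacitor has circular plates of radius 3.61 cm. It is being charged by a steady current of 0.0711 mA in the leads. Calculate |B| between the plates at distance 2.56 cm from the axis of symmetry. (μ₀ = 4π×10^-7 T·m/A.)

2.79×10^-10 T

No conduction current crosses the gap, so I_d there equals the 7.11×10^-5 A in the leads.
∮B·dl = μ₀ I_d,enc with I_d,enc = I_d r²/R² = 3.575×10^-5 A; so B = μ₀ I_d,enc/(2πr) = 2.79×10^-10 T.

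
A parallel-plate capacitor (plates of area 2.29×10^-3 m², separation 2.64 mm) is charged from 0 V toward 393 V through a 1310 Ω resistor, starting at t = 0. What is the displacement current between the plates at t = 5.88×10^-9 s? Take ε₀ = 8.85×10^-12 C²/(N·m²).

C = ε₀A/d = (8.85×10^-12)(2.29×10^-3)/(2.64×10^-3) = 7.677×10^-12 F and τ = RC = 1.006×10^-8 s. I_d in the gap equals the RC charging current.
I_d(t) = (V₀/R) e^(−t/τ) = 0.3000 · e^(−0.5845) = 0.167 A.

0.167 A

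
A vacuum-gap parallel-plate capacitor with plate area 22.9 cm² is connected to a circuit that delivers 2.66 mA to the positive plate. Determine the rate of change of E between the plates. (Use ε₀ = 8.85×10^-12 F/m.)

1.31×10^11 V/(m·s)

By continuity, I_d in the gap equals the 2.66 mA flowing in the wire.
Inverting I_d = ε₀ A dE/dt gives dE/dt = 2.66×10^-3 / (8.85×10^-12 · 2.29×10^-3) = 1.31×10^11 V/(m·s).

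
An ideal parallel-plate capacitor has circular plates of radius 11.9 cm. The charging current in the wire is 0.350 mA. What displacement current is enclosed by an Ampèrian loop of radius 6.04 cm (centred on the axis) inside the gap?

Between the plates the displacement current equals the wire current: I_d = 0.350 mA = 3.50×10^-4 A.
Since J_d is uniform, the enclosed fraction is (r/R)² = 0.2576, giving I_d,enc = 9.02×10^-5 A.

9.02×10^-5 A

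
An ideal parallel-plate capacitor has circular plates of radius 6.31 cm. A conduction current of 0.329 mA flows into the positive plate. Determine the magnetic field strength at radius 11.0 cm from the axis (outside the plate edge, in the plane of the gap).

5.98×10^-10 T

No conduction current crosses the gap, so I_d there equals the 3.29×10^-4 A in the leads.
Outside the plates the loop encloses all of I_d, so B·2πr = μ₀ I_d and B = 5.98×10^-10 T.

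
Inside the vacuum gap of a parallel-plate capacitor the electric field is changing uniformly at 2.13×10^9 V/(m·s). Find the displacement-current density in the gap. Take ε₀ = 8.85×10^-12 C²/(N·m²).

0.0189 A/m²

The displacement-current density is ε₀ ∂E/∂t = (8.85×10^-12)(2.13×10^9) = 0.0189 A/m².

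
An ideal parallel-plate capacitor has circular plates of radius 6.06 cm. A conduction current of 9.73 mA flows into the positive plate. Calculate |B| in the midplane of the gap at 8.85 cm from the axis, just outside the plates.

2.20×10^-8 T

No conduction current crosses the gap, so I_d there equals the 9.73×10^-3 A in the leads.
Outside the plates the loop encloses all of I_d, so B·2πr = μ₀ I_d and B = 2.20×10^-8 T.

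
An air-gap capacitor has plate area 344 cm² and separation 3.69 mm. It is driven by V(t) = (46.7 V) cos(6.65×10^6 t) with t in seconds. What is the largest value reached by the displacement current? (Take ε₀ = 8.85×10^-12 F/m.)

C = ε₀A/d = (8.85×10^-12)(0.0344)/(3.69×10^-3) = 8.250×10^-11 F; ω = 6.65×10^6 rad/s.
I_d = C dV/dt, so |I_d|_max = C V₀ ω = (8.250×10^-11)(46.7)(6.65×10^6) = 0.0256 A.

0.0256 A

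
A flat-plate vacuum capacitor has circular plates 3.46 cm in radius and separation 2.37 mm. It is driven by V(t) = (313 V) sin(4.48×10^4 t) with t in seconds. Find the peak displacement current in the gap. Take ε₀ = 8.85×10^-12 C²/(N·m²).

1.97×10^-4 A

The displacement current equals the conduction current C dV/dt, which peaks at C V₀ ω.
With C = ε₀A/d = (8.85×10^-12)(3.761×10^-3)/(2.37×10^-3) = 1.404×10^-11 F and ω = 4.48×10^4 rad/s, I_d,max = (1.404×10^-11)(313)(4.48×10^4) = 1.97×10^-4 A.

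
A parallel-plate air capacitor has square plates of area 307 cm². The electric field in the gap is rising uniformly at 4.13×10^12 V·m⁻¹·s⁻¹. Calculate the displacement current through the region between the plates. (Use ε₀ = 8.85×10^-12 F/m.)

I_d = ε₀ A (dE/dt) = (8.85×10^-12)(0.0307 m²)(4.13×10^12) = 1.12 A.

1.12 A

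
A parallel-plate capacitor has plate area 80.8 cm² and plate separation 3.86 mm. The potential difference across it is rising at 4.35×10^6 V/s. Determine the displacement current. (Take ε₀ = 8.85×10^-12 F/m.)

8.06×10^-5 A

The field between the plates is E = V/d, so dE/dt = (4.35×10^6)/(3.86×10^-3 m) = 1.127×10^9 V/(m·s).
I_d = ε₀ A (dE/dt) = (8.85×10^-12)(8.08×10^-3)(1.127×10^9) = 8.06×10^-5 A.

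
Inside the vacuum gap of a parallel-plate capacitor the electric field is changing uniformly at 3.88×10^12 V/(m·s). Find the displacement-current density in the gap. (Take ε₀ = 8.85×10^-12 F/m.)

34.3 A/m²

J_d = ε₀ dE/dt = (8.85×10^-12)(3.88×10^12) = 34.3 A/m².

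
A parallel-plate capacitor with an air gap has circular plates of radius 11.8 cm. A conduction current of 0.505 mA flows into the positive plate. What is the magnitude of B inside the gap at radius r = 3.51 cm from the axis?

2.55×10^-10 T

By continuity the displacement current in the gap matches the conduction current: I_d = 5.05×10^-4 A.
∮B·dl = μ₀ I_d,enc with I_d,enc = I_d r²/R² = 4.468×10^-5 A; so B = μ₀ I_d,enc/(2πr) = 2.55×10^-10 T.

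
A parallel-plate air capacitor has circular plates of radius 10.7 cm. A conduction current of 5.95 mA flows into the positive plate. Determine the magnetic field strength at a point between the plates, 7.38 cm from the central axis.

7.67×10^-9 T

Between the plates the displacement current equals the wire current: I_d = 5.95 mA = 5.95×10^-3 A.
∮B·dl = μ₀ I_d,enc with I_d,enc = I_d r²/R² = 2.830×10^-3 A; so B = μ₀ I_d,enc/(2πr) = 7.67×10^-9 T.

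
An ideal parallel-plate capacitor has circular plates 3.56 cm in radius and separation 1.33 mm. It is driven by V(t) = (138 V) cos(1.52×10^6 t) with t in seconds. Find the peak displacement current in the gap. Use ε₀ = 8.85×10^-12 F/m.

The displacement current equals the conduction current C dV/dt, which peaks at C V₀ ω.
With C = ε₀A/d = (8.85×10^-12)(3.982×10^-3)/(1.33×10^-3) = 2.650×10^-11 F and ω = 1.52×10^6 rad/s, I_d,max = (2.650×10^-11)(138)(1.52×10^6) = 5.56×10^-3 A.

5.56×10^-3 A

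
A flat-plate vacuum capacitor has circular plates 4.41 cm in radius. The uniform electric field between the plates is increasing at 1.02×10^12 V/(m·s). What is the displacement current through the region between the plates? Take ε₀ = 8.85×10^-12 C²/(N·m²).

0.0552 A

With a uniform field, Φ_E = EA, so I_d = ε₀ A dE/dt = 0.0552 A.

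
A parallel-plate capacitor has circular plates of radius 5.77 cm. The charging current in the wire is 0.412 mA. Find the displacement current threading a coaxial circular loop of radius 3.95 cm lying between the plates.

Between the plates the displacement current equals the wire current: I_d = 0.412 mA = 4.12×10^-4 A.
Through an area πr² the displacement current is I_d·(πr²/πR²) = I_d (r/R)² = 1.93×10^-4 A.

1.93×10^-4 A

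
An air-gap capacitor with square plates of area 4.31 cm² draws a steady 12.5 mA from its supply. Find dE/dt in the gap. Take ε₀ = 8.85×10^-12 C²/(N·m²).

3.28×10^12 V/(m·s)

The displacement current between the plates equals the conduction current, I_d = 12.5 mA.
Inverting I_d = ε₀ A dE/dt gives dE/dt = 0.0125 / (8.85×10^-12 · 4.31×10^-4) = 3.28×10^12 V/(m·s).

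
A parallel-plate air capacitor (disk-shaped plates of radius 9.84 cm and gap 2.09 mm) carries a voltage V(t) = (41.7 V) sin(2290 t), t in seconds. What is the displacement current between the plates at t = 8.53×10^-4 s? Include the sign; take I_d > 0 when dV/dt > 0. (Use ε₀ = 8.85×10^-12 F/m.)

-4.59×10^-6 A

C = ε₀A/d = (8.85×10^-12)(0.03042)/(2.09×10^-3) = 1.288×10^-10 F. dV/dt = V₀ω·cos(ωt); at ωt = 1.95337 rad this factor is -0.3733.
I_d = C dV/dt = (1.288×10^-10)(41.7)(2290)(-0.3733) = -4.59×10^-6 A.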